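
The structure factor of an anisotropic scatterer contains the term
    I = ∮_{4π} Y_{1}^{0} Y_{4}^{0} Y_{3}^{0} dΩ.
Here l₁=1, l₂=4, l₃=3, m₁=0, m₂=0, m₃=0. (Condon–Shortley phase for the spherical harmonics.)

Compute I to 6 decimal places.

m-sum 0 ✓  L=8 even ✓  3≤3≤5 ✓
Π(2lᵢ+1) = 3×9×7 = 189
triangle coeff Δ(1,4,3) = 1/252
Σ_t [1,1]: t=1:−1/36 = -1/36
(3j)²=4/63 [(1 4 3; 0 0 0)], sign=+1
(m-triple is (0,0,0) — same symbol as above.)
⇒ 4πI² = 16/21
I = (+1)√(16/21/(4π)) = 0.24623252

0.246233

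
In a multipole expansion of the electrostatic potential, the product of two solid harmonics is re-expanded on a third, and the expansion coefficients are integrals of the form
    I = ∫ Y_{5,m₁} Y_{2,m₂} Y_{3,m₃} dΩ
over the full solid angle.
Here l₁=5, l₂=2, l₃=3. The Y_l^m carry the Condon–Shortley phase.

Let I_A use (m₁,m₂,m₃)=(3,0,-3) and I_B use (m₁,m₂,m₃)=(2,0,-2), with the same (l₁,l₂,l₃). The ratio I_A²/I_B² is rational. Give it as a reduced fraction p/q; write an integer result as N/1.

4/9

Shared (l₁,l₂,l₃)=(5,2,3): N and (l;000)² cancel in I_A²/I_B².
A: Δ = 4!·6!·0!/11! = 1/2310; Racah Σ t=2..2: t=2:+1/2880 = 1/2880; ⇒ 3j(5 2 3; 3 0 -3)² = 2/165, sgn +1
B: Δ = 4!·6!·0!/11! = 1/2310; Racah Σ t=2..2: t=2:+1/480 = 1/480; ⇒ 3j(5 2 3; 2 0 -2)² = 3/110, sgn -1
I_A²/I_B² = (2/165)/(3/110) = 4/9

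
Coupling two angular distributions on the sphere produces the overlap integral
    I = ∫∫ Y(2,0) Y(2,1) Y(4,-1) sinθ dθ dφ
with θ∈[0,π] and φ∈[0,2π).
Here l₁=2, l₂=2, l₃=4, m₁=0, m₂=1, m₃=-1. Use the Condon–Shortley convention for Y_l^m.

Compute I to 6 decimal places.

Rules hold: Σm=0, L=8 even, 0≤4≤4.
N = 5·5·9 = 225
Δ = 0!·4!·4!/9! = 1/630
Racah Σ t=0..0: t=0:+1/16 = 1/16
⇒ 3j(2 2 4; 0 0 0)² = 2/35, sgn +1
Racah Σ t=0..0: t=0:+1/24 = 1/24
⇒ 3j(2 2 4; 0 1 -1)² = 1/21, sgn -1
4πI² = N·(3j₀)²·(3jₘ)² = 30/49
I = -1·√(0.612245/4π) = -0.22072812

-0.220728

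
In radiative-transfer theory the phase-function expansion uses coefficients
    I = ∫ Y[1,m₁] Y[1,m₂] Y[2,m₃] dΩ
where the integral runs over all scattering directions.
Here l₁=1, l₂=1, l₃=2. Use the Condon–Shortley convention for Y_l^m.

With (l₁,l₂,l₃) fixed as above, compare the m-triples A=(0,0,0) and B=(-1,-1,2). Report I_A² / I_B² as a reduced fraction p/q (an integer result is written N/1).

Shared (l₁,l₂,l₃)=(1,1,2): N and (l;000)² cancel in I_A²/I_B².
A: Δ = 0!·2!·2!/5! = 1/30; Racah Σ t=0..0: t=0:+1/1 = 1/1; ⇒ 3j(1 1 2; 0 0 0)² = 2/15, sgn +1
B: Δ = 0!·2!·2!/5! = 1/30; Racah Σ t=0..0: t=0:+1/4 = 1/4; ⇒ 3j(1 1 2; -1 -1 2)² = 1/5, sgn +1
I_A²/I_B² = (2/15)/(1/5) = 2/3

2/3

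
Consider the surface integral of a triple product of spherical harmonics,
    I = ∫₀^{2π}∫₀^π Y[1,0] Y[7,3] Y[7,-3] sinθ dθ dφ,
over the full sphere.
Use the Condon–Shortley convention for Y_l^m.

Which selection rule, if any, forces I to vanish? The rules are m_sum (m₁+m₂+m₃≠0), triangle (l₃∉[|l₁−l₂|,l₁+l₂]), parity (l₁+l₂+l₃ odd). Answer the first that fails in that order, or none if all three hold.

parity

Σmᵢ = 0  ✓
l₃∈[|l₁−l₂|,l₁+l₂]=[6,8], have l₃=7  ✓
Σlᵢ = 15 ⇒ odd  ✗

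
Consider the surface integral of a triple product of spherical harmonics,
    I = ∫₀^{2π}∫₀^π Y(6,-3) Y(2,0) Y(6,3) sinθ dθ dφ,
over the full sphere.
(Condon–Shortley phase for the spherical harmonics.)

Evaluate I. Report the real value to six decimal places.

-0.057344

m-sum 0 ✓  L=14 even ✓  4≤6≤8 ✓
Π(2lᵢ+1) = 13×5×13 = 845
triangle coeff Δ(6,2,6) = 1/90090
Σ_t [0,2]: t=0:+1/69120 t=1:−1/14400 t=2:+1/69120 = -7/172800
(3j)²=14/715 [(6 2 6; 0 0 0)], sign=-1
Σ_t [0,2]: t=0:+1/1451520 t=1:−1/80640 t=2:+1/120960 = -1/290304
(3j)²=5/2002 [(6 2 6; -3 0 3)], sign=+1
⇒ 4πI² = 5/121
I = (-1)√(5/121/(4π)) = -0.05734392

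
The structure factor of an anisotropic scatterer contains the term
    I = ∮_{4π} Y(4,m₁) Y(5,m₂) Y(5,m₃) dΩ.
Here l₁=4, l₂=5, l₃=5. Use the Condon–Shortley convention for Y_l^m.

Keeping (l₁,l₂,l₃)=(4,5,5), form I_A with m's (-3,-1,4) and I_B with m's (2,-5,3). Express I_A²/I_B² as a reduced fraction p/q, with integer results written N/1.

5/6

Same 4,5,5: normalisation and zero-m 3j drop out of the ratio.
A: Δ: 4! 4! 6! / 15! → 1/3153150; sum: t=3:−1/17280 t=4:+1/103680 = -1/20736; 3j²(4 5 5; -3 -1 4) = Δ·Π!·Σ² = 10/429  (sign +1)
B: Δ: 4! 4! 6! / 15! → 1/3153150; sum: t=0:+1/69120 = 1/69120; 3j²(4 5 5; 2 -5 3) = Δ·Π!·Σ² = 4/143  (sign +1)
I_A²/I_B² = (10/429)/(4/143) = 5/6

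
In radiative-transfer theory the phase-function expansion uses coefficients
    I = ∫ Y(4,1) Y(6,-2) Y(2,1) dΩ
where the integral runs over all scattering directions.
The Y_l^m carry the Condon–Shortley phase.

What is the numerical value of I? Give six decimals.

m-sum 0 ✓  L=12 even ✓  2≤2≤10 ✓
Π(2lᵢ+1) = 9×13×5 = 585
triangle coeff Δ(4,6,2) = 1/6435
Σ_t [4,4]: t=4:+1/2304 = 1/2304
(3j)²=5/143 [(4 6 2; 0 0 0)], sign=+1
Σ_t [3,3]: t=3:−1/4320 = -1/4320
(3j)²=224/6435 [(4 6 2; 1 -2 1)], sign=+1
⇒ 4πI² = 1120/1573
I = (+1)√(1120/1573/(4π)) = 0.23803440

0.238034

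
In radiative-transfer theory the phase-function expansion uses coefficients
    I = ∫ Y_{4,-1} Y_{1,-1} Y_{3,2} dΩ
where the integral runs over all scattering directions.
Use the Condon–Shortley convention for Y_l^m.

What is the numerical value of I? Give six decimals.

-0.106622

Rules hold: Σm=0, L=8 even, 3≤3≤5.
N = 9·3·7 = 189
Δ = 2!·6!·0!/9! = 1/252
Racah Σ t=1..1: t=1:−1/36 = -1/36
⇒ 3j(4 1 3; 0 0 0)² = 4/63, sgn +1
Racah Σ t=0..0: t=0:+1/240 = 1/240
⇒ 3j(4 1 3; -1 -1 2)² = 1/84, sgn -1
4πI² = N·(3j₀)²·(3jₘ)² = 1/7
I = -1·√(0.142857/4π) = -0.10662181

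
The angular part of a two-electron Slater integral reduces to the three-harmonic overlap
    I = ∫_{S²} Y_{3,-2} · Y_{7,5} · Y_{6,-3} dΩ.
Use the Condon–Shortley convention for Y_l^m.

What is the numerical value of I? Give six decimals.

-0.123141

Rules hold: Σm=0, L=16 even, 4≤6≤10.
N = 7·15·13 = 1365
Δ = 4!·2!·10!/17! = 1/2042040
Racah Σ t=1..3: t=1:−1/207360 t=2:+1/57600 t=3:−1/207360 = 1/129600
⇒ 3j(3 7 6; 0 0 0)² = 168/12155, sgn +1
Racah Σ t=3..4: t=3:−1/4354560 t=4:+1/1935360 = 1/3483648
⇒ 3j(3 7 6; -2 5 -3)² = 125/12376, sgn -1
4πI² = N·(3j₀)²·(3jₘ)² = 7875/41327
I = -1·√(0.190553/4π) = -0.12314121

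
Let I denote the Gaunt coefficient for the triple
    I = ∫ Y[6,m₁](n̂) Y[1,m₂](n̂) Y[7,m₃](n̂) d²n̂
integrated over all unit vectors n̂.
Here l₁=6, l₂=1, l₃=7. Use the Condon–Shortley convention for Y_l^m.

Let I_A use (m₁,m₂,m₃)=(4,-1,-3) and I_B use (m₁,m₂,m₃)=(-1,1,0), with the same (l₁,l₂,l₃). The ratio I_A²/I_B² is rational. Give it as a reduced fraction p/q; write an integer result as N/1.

Same 6,1,7: normalisation and zero-m 3j drop out of the ratio.
A: Δ: 0! 12! 2! / 15! → 1/1365; sum: t=0:+1/14515200 = 1/14515200; 3j²(6 1 7; 4 -1 -3) = Δ·Π!·Σ² = 2/455  (sign +1)
B: Δ: 0! 12! 2! / 15! → 1/1365; sum: t=0:+1/1209600 = 1/1209600; 3j²(6 1 7; -1 1 0) = Δ·Π!·Σ² = 1/65  (sign -1)
I_A²/I_B² = (2/455)/(1/65) = 2/7

2/7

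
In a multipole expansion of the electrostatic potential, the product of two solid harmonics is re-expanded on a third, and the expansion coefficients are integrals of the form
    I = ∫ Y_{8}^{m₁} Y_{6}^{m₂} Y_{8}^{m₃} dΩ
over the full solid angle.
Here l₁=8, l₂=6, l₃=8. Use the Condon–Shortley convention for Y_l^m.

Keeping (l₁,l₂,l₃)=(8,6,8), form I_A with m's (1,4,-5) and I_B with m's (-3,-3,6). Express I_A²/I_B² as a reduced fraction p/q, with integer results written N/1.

11/3

Same 8,6,8: normalisation and zero-m 3j drop out of the ratio.
A: Δ: 6! 10! 6! / 23! → 1/13742520792; sum: t=4:+1/1045094400 t=5:−1/1161216000 t=6:+1/12541132800 = 11/62705664000; 3j²(8 6 8; 1 4 -5) = Δ·Π!·Σ² = 33/29716  (sign -1)
B: Δ: 6! 10! 6! / 23! → 1/13742520792; sum: t=1:−1/20901888000 t=2:+1/2090188800 t=3:−1/2090188800 = -1/20901888000; 3j²(8 6 8; -3 -3 6) = Δ·Π!·Σ² = 9/29716  (sign -1)
I_A²/I_B² = (33/29716)/(9/29716) = 11/3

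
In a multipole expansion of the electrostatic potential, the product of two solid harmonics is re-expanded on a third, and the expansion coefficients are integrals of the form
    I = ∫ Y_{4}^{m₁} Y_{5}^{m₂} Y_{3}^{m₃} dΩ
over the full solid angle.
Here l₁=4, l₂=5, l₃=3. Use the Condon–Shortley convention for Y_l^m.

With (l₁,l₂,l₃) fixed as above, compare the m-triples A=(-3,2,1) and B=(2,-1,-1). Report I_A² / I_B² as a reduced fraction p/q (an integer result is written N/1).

Same 4,5,3: normalisation and zero-m 3j drop out of the ratio.
A: Δ: 6! 2! 4! / 13! → 1/180180; sum: t=5:−1/960 t=6:+1/4320 = -7/8640; 3j²(4 5 3; -3 2 1) = Δ·Π!·Σ² = 343/12870  (sign -1)
B: Δ: 6! 2! 4! / 13! → 1/180180; sum: t=0:+1/34560 t=1:−1/720 t=2:+1/384 = 43/34560; 3j²(4 5 3; 2 -1 -1) = Δ·Π!·Σ² = 1849/180180  (sign +1)
I_A²/I_B² = (343/12870)/(1849/180180) = 4802/1849

4802/1849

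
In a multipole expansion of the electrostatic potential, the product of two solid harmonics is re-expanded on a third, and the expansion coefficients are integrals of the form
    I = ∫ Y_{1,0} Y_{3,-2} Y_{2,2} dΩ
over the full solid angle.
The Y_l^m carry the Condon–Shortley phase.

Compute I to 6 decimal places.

0.184674

Rules hold: Σm=0, L=6 even, 2≤2≤4.
N = 3·7·5 = 105
Δ = 2!·0!·4!/7! = 1/105
Racah Σ t=1..1: t=1:−1/4 = -1/4
⇒ 3j(1 3 2; 0 0 0)² = 3/35, sgn -1
Racah Σ t=1..1: t=1:−1/24 = -1/24
⇒ 3j(1 3 2; 0 -2 2)² = 1/21, sgn -1
4πI² = N·(3j₀)²·(3jₘ)² = 3/7
I = +1·√(0.428571/4π) = 0.18467439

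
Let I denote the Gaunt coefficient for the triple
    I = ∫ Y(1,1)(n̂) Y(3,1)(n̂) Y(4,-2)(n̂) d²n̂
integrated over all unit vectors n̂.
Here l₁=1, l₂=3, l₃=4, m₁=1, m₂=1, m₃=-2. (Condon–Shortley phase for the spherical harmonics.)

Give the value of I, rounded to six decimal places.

m-sum 0 ✓  L=8 even ✓  2≤4≤4 ✓
Π(2lᵢ+1) = 3×7×9 = 189
triangle coeff Δ(1,3,4) = 1/252
Σ_t [0,0]: t=0:+1/36 = 1/36
(3j)²=4/63 [(1 3 4; 0 0 0)], sign=+1
Σ_t [0,0]: t=0:+1/96 = 1/96
(3j)²=5/84 [(1 3 4; 1 1 -2)], sign=+1
⇒ 4πI² = 5/7
I = (+1)√(5/7/(4π)) = 0.23841361

0.238414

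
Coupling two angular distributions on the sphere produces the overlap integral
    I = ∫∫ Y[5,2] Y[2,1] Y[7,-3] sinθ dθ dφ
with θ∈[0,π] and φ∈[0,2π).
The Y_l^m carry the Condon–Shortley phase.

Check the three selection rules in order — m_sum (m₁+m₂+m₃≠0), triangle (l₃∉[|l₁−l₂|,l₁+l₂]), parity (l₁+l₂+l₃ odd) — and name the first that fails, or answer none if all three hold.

none

Σmᵢ = 0  ✓
l₃∈[|l₁−l₂|,l₁+l₂]=[3,7], have l₃=7  ✓
Σlᵢ = 14 ⇒ even  ✓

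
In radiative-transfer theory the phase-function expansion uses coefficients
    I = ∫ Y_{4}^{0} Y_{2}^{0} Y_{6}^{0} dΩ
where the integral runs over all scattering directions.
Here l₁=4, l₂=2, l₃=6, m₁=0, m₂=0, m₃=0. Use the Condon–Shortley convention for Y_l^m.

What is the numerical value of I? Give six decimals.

m-sum 0 ✓  L=12 even ✓  2≤6≤6 ✓
Π(2lᵢ+1) = 9×5×13 = 585
triangle coeff Δ(4,2,6) = 1/6435
Σ_t [0,0]: t=0:+1/2304 = 1/2304
(3j)²=5/143 [(4 2 6; 0 0 0)], sign=+1
(m-triple is (0,0,0) — same symbol as above.)
⇒ 4πI² = 1125/1573
I = (+1)√(1125/1573/(4π)) = 0.23856513

0.238565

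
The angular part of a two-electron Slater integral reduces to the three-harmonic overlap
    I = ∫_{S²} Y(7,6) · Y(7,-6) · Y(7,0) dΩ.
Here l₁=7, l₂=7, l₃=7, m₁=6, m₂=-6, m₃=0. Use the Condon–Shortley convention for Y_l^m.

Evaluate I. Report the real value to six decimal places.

l₁+l₂+l₃=21 is odd: 3j(l;000)=0 ⇒ I=0

0.000000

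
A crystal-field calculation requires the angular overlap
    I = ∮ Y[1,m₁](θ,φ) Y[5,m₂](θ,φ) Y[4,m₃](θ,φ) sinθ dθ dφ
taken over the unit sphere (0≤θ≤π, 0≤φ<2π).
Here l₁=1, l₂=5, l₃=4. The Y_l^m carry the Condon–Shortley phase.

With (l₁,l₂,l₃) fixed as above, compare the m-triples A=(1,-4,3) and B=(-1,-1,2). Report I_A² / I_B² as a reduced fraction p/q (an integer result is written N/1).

l's match ⇒ only the (l;m) 3-j factors differ between A and B.
A: triangle coeff Δ(1,5,4) = 1/495; Σ_t [0,0]: t=0:+1/10080 = 1/10080; (3j)²=4/55 [(1 5 4; 1 -4 3)], sign=-1
B: triangle coeff Δ(1,5,4) = 1/495; Σ_t [2,2]: t=2:+1/2880 = 1/2880; (3j)²=2/165 [(1 5 4; -1 -1 2)], sign=+1
I_A²/I_B² = (4/55)/(2/165) = 6/1

6/1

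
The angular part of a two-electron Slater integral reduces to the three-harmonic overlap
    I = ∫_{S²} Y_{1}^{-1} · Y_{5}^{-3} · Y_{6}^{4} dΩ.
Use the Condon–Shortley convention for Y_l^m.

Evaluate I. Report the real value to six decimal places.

0.274090

m-sum 0 ✓  L=12 even ✓  4≤6≤6 ✓
Π(2lᵢ+1) = 3×11×13 = 429
triangle coeff Δ(1,5,6) = 1/858
Σ_t [0,0]: t=0:+1/14400 = 1/14400
(3j)²=6/143 [(1 5 6; 0 0 0)], sign=+1
Σ_t [0,0]: t=0:+1/161280 = 1/161280
(3j)²=15/286 [(1 5 6; -1 -3 4)], sign=+1
⇒ 4πI² = 135/143
I = (+1)√(135/143/(4π)) = 0.27409047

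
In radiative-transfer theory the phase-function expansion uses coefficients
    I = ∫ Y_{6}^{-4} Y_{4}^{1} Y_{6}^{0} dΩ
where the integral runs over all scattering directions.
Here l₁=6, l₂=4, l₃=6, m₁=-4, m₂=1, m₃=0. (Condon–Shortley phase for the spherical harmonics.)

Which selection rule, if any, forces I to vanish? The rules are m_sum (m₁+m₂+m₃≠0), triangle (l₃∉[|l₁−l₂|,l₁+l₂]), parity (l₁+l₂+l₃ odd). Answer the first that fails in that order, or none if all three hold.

m₁+m₂+m₃ = -4 + 1 + 0 = -3  ✗
triangle: |6−4|=2 ≤ l₃=6 ≤ 6+4=10
parity: l₁+l₂+l₃ = 16 is even

m_sum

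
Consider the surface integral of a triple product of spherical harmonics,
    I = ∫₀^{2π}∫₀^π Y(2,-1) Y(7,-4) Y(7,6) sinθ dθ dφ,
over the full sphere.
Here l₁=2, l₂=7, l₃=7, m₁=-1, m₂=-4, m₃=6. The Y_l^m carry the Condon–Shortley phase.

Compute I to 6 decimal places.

0.000000

-1 − 4 + 6 = 1 ≠ 0: azimuthal integral kills it; I = 0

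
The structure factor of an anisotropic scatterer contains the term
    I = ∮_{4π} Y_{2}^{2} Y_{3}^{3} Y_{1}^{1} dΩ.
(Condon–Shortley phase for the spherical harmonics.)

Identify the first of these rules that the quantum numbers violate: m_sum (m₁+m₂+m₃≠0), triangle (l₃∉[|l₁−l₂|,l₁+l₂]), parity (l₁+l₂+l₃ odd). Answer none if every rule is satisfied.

m₁+m₂+m₃ = 2 + 3 + 1 = 6  ✗
triangle: |2−3|=1 ≤ l₃=1 ≤ 2+3=5
parity: l₁+l₂+l₃ = 6 is even

m_sum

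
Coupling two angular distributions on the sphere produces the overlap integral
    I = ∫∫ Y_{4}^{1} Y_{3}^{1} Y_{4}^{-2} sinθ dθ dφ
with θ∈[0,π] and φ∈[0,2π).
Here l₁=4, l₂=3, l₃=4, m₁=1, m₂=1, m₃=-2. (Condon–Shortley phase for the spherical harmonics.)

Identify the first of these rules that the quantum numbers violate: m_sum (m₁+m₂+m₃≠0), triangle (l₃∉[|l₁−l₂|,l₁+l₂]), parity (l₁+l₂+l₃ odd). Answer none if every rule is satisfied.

parity

azimuthal sum: 1 + 1 − 2 = 0  ✓
1 ≤ 4 ≤ 7 (triangle on l)  ✓
L = 4 + 3 + 4 = 11 (odd)  ✗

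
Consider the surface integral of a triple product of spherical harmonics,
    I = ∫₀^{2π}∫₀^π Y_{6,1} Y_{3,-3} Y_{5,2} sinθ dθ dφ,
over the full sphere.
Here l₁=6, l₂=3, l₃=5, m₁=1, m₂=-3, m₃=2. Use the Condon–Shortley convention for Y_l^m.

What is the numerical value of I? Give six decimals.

0.145631

m-sum 0 ✓  L=14 even ✓  3≤5≤9 ✓
Π(2lᵢ+1) = 13×7×11 = 1001
triangle coeff Δ(6,3,5) = 1/675675
Σ_t [1,3]: t=1:−1/8640 t=2:+1/2304 t=3:−1/8640 = 7/34560
(3j)²=7/429 [(6 3 5; 0 0 0)], sign=-1
Σ_t [0,0]: t=0:+1/34560 = 1/34560
(3j)²=7/429 [(6 3 5; 1 -3 2)], sign=-1
⇒ 4πI² = 343/1287
I = (+1)√(343/1287/(4π)) = 0.14563067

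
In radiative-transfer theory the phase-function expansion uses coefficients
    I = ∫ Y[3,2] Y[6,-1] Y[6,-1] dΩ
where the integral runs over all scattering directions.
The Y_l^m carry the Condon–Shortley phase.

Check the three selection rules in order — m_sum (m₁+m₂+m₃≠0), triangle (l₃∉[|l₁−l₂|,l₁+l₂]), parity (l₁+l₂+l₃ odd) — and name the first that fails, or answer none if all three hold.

m₁+m₂+m₃ = 2 − 1 − 1 = 0  ✓
triangle: |3−6|=3 ≤ l₃=6 ≤ 3+6=9  ✓
parity: l₁+l₂+l₃ = 15 is odd  ✗

parity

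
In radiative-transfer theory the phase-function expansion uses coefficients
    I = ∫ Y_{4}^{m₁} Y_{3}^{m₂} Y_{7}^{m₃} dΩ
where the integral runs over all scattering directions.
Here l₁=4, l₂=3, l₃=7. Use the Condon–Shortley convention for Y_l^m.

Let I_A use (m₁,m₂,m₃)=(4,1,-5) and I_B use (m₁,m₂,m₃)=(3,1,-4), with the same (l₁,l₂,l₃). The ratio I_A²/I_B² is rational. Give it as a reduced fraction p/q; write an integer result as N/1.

l's match ⇒ only the (l;m) 3-j factors differ between A and B.
A: triangle coeff Δ(4,3,7) = 1/45045; Σ_t [0,0]: t=0:+1/1935360 = 1/1935360; (3j)²=1/91 [(4 3 7; 4 1 -5)], sign=+1
B: triangle coeff Δ(4,3,7) = 1/45045; Σ_t [0,0]: t=0:+1/241920 = 1/241920; (3j)²=2/91 [(4 3 7; 3 1 -4)], sign=-1
I_A²/I_B² = (1/91)/(2/91) = 1/2

1/2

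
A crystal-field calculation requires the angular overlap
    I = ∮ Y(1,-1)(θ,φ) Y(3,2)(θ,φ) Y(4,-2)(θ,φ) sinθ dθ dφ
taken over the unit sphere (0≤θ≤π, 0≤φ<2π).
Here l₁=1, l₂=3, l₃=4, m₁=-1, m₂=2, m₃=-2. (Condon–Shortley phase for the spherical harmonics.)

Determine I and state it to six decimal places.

m-sum = -1 + 2 − 2 = -1 ≠ 0 ⇒ I = 0

0.000000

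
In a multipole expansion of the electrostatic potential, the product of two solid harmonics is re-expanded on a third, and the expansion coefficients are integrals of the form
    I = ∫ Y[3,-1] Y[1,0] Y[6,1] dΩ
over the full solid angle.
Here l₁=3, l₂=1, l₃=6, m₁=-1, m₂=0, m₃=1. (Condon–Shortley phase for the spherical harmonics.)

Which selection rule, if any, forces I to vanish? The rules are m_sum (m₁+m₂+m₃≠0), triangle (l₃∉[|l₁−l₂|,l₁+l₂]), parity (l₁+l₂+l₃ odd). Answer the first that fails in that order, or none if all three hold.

m₁+m₂+m₃ = -1 + 0 + 1 = 0  ✓
triangle: |3−1|=2 ≤ l₃=6 ≤ 3+1=4  ✗
parity: l₁+l₂+l₃ = 10 is even

triangle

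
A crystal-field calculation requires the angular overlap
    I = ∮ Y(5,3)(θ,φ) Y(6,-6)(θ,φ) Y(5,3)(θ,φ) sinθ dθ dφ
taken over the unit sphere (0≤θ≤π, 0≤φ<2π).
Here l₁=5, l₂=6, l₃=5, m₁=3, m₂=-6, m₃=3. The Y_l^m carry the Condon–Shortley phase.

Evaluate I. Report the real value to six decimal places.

0.186530

Checks pass: Σm=0; 16 even; l₃=5∈[1,11].
(2·5+1)(2·6+1)(2·5+1) = 1573
Δ: 6! 4! 6! / 17! → 1/28588560
sum: t=1:−1/345600 t=2:+1/13824 t=3:−1/5184 t=4:+1/13824 t=5:−1/345600 = -7/129600
3j²(5 6 5; 0 0 0) = Δ·Π!·Σ² = 80/7293  (sign +1)
sum: t=0:+1/2073600 = 1/2073600
3j²(5 6 5; 3 -6 3) = Δ·Π!·Σ² = 28/1105  (sign +1)
combine: 4πI² = 1573·80/7293·28/1105 = 4928/11271
take √, sign +1: I = 0.18653022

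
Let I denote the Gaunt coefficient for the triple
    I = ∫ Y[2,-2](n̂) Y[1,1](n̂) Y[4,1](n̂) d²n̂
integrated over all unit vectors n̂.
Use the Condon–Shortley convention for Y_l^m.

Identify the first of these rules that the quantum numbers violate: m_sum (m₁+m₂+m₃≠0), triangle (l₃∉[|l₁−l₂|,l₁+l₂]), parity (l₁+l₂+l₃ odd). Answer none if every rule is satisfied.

triangle

azimuthal sum: -2 + 1 + 1 = 0  ✓
1 ≤ 4 ≤ 3 (triangle on l)  ✗
L = 2 + 1 + 4 = 7 (odd)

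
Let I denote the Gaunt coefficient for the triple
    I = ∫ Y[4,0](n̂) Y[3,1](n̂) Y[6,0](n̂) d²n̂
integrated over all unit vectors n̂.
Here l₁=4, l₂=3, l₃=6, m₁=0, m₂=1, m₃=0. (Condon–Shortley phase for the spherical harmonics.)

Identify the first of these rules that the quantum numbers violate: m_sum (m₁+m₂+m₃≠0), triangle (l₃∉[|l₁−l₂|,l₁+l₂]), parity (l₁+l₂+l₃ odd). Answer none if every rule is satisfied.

azimuthal sum: 0 + 1 + 0 = 1  ✗
1 ≤ 6 ≤ 7 (triangle on l)
L = 4 + 3 + 6 = 13 (odd)

m_sum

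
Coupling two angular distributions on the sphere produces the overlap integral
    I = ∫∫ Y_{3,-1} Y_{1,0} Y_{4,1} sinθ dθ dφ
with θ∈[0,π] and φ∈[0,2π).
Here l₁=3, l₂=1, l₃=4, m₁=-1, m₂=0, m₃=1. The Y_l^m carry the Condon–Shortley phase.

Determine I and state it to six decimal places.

m-sum 0 ✓  L=8 even ✓  2≤4≤4 ✓
Π(2lᵢ+1) = 7×3×9 = 189
triangle coeff Δ(3,1,4) = 1/252
Σ_t [0,0]: t=0:+1/36 = 1/36
(3j)²=4/63 [(3 1 4; 0 0 0)], sign=+1
Σ_t [0,0]: t=0:+1/48 = 1/48
(3j)²=5/84 [(3 1 4; -1 0 1)], sign=-1
⇒ 4πI² = 5/7
I = (-1)√(5/7/(4π)) = -0.23841361

-0.238414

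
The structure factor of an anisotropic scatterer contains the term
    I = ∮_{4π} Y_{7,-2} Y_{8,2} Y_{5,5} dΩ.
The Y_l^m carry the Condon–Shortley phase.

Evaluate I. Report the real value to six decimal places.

0.000000

m-sum = -2 + 2 + 5 = 5 ≠ 0 ⇒ I = 0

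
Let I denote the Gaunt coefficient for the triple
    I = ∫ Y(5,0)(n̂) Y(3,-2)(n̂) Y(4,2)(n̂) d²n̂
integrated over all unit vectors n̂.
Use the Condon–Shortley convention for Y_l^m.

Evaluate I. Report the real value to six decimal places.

Checks pass: Σm=0; 12 even; l₃=4∈[2,8].
(2·5+1)(2·3+1)(2·4+1) = 693
Δ: 4! 6! 2! / 13! → 1/180180
sum: t=1:−1/576 t=2:+1/144 t=3:−1/576 = 1/288
3j²(5 3 4; 0 0 0) = Δ·Π!·Σ² = 20/1001  (sign +1)
sum: t=0:+1/2880 t=1:−1/576 = -1/720
3j²(5 3 4; 0 -2 2) = Δ·Π!·Σ² = 80/3003  (sign -1)
combine: 4πI² = 693·20/1001·80/3003 = 4800/13013
take √, sign -1: I = -0.17132746

-0.171327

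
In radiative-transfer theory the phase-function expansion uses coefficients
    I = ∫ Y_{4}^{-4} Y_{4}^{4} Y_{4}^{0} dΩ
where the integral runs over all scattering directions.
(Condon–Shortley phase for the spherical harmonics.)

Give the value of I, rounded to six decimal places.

Rules hold: Σm=0, L=12 even, 0≤4≤8.
N = 9·9·9 = 729
Δ = 4!·4!·4!/13! = 1/450450
Racah Σ t=0..4: t=0:+1/13824 t=1:−1/216 t=2:+1/64 t=3:−1/216 t=4:+1/13824 = 5/768
⇒ 3j(4 4 4; 0 0 0)² = 18/1001, sgn +1
Racah Σ t=4..4: t=4:+1/13824 = 1/13824
⇒ 3j(4 4 4; -4 4 0)² = 14/1287, sgn +1
4πI² = N·(3j₀)²·(3jₘ)² = 2916/20449
I = +1·√(0.142599/4π) = 0.10652531

0.106525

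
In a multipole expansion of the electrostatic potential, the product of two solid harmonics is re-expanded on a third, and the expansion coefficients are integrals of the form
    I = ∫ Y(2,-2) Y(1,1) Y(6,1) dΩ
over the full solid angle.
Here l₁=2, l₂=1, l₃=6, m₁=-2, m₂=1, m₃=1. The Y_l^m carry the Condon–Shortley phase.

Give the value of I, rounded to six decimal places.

0.000000

|2−1|≤6≤2+1 violated ⇒ I = 0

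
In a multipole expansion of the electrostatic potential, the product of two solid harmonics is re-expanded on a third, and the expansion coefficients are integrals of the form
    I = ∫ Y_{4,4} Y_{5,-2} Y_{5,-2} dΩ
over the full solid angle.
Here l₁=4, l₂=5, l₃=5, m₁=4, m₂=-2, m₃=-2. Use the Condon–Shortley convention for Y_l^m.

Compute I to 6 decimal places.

m-sum 0 ✓  L=14 even ✓  1≤5≤9 ✓
Π(2lᵢ+1) = 9×11×11 = 1089
triangle coeff Δ(4,5,5) = 1/3153150
Σ_t [0,4]: t=0:+1/69120 t=1:−1/1728 t=2:+1/576 t=3:−1/1728 t=4:+1/69120 = 7/11520
(3j)²=2/143 [(4 5 5; 0 0 0)], sign=-1
Σ_t [0,0]: t=0:+1/20736 = 1/20736
(3j)²=35/1287 [(4 5 5; 4 -2 -2)], sign=-1
⇒ 4πI² = 70/169
I = (+1)√(70/169/(4π)) = 0.18155187

0.181552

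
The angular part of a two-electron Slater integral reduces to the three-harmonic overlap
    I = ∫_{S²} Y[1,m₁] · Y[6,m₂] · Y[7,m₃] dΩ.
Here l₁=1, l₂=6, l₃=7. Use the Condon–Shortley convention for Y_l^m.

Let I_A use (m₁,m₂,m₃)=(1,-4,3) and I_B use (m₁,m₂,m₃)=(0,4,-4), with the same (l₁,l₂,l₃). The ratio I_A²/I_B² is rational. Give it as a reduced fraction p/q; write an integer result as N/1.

Shared (l₁,l₂,l₃)=(1,6,7): N and (l;000)² cancel in I_A²/I_B².
A: Δ = 0!·2!·12!/15! = 1/1365; Racah Σ t=0..0: t=0:+1/14515200 = 1/14515200; ⇒ 3j(1 6 7; 1 -4 3)² = 2/455, sgn +1
B: Δ = 0!·2!·12!/15! = 1/1365; Racah Σ t=0..0: t=0:+1/7257600 = 1/7257600; ⇒ 3j(1 6 7; 0 4 -4)² = 11/455, sgn -1
I_A²/I_B² = (2/455)/(11/455) = 2/11

2/11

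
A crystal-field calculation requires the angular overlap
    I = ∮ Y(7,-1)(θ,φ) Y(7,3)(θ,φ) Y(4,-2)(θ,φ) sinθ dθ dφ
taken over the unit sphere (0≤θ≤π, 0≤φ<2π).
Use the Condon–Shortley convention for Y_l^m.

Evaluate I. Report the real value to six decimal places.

0.058708

Checks pass: Σm=0; 18 even; l₃=4∈[0,14].
(2·7+1)(2·7+1)(2·4+1) = 2025
Δ: 10! 4! 4! / 19! → 1/58198140
sum: t=3:−1/17418240 t=4:+1/622080 t=5:−1/230400 t=6:+1/622080 t=7:−1/17418240 = -1/806400
3j²(7 7 4; 0 0 0) = Δ·Π!·Σ² = 2268/230945  (sign -1)
sum: t=6:+1/1658880 t=7:−1/1088640 t=8:+1/7741440 = -13/69672960
3j²(7 7 4; -1 3 -2) = Δ·Π!·Σ² = 325/149226  (sign -1)
combine: 4πI² = 2025·2268/230945·325/149226 = 546750/12623809
take √, sign +1: I = 0.05870759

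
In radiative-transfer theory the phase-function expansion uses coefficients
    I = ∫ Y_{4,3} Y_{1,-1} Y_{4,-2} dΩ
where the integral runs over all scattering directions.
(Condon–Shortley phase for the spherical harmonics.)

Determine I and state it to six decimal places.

Σlᵢ=9 odd — θ-integrand is odd under cosθ→−cosθ; I=0

0.000000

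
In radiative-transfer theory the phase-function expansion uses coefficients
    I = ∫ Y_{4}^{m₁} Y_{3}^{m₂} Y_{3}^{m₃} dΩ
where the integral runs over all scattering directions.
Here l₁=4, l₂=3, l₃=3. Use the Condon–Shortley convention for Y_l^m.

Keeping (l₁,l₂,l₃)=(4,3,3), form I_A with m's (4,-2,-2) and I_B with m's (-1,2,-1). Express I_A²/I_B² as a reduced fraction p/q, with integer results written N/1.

35/16

l's match ⇒ only the (l;m) 3-j factors differ between A and B.
A: triangle coeff Δ(4,3,3) = 1/34650; Σ_t [0,0]: t=0:+1/576 = 1/576; (3j)²=5/99 [(4 3 3; 4 -2 -2)], sign=-1
B: triangle coeff Δ(4,3,3) = 1/34650; Σ_t [3,4]: t=3:−1/48 t=4:+1/144 = -1/72; (3j)²=16/693 [(4 3 3; -1 2 -1)], sign=-1
I_A²/I_B² = (5/99)/(16/693) = 35/16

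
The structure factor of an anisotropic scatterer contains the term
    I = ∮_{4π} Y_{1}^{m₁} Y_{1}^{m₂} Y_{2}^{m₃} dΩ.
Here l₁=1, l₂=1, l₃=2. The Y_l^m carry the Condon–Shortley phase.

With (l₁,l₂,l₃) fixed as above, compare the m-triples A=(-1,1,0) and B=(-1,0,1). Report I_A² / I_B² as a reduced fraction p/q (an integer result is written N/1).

l's match ⇒ only the (l;m) 3-j factors differ between A and B.
A: triangle coeff Δ(1,1,2) = 1/30; Σ_t [0,0]: t=0:+1/4 = 1/4; (3j)²=1/30 [(1 1 2; -1 1 0)], sign=+1
B: triangle coeff Δ(1,1,2) = 1/30; Σ_t [0,0]: t=0:+1/2 = 1/2; (3j)²=1/10 [(1 1 2; -1 0 1)], sign=-1
I_A²/I_B² = (1/30)/(1/10) = 1/3

1/3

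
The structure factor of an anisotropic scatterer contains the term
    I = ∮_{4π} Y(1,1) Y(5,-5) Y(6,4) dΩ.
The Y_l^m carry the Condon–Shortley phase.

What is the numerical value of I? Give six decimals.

0.040859

Rules hold: Σm=0, L=12 even, 4≤6≤6.
N = 3·11·13 = 429
Δ = 0!·2!·10!/13! = 1/858
Racah Σ t=0..0: t=0:+1/14400 = 1/14400
⇒ 3j(1 5 6; 0 0 0)² = 6/143, sgn +1
Racah Σ t=0..0: t=0:+1/7257600 = 1/7257600
⇒ 3j(1 5 6; 1 -5 4)² = 1/858, sgn +1
4πI² = N·(3j₀)²·(3jₘ)² = 3/143
I = +1·√(0.020979/4π) = 0.04085899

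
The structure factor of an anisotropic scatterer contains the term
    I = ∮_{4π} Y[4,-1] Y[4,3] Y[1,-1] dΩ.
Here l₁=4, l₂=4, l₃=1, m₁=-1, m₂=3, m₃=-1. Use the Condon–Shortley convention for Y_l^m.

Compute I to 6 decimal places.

-1 + 3 − 1 = 1 ≠ 0: azimuthal integral kills it; I = 0

0.000000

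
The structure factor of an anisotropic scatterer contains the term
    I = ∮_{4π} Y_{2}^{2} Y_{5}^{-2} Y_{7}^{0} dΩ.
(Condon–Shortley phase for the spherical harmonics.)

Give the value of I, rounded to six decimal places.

Checks pass: Σm=0; 14 even; l₃=7∈[3,7].
(2·2+1)(2·5+1)(2·7+1) = 825
Δ: 0! 4! 10! / 15! → 1/15015
sum: t=0:+1/57600 = 1/57600
3j²(2 5 7; 0 0 0) = Δ·Π!·Σ² = 21/715  (sign -1)
sum: t=0:+1/725760 = 1/725760
3j²(2 5 7; 2 -2 0) = Δ·Π!·Σ² = 1/429  (sign -1)
combine: 4πI² = 825·21/715·1/429 = 105/1859
take √, sign +1: I = 0.06704247

0.067042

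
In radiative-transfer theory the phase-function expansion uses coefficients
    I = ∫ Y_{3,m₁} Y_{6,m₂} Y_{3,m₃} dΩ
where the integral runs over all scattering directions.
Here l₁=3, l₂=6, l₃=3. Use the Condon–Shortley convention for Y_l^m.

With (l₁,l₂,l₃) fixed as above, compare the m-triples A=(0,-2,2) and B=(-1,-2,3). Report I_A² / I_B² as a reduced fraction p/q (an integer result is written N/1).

Same 3,6,3: normalisation and zero-m 3j drop out of the ratio.
A: Δ: 6! 0! 6! / 13! → 1/12012; sum: t=3:−1/4320 = -1/4320; 3j²(3 6 3; 0 -2 2) = Δ·Π!·Σ² = 8/429  (sign +1)
B: Δ: 6! 0! 6! / 13! → 1/12012; sum: t=4:+1/34560 = 1/34560; 3j²(3 6 3; -1 -2 3) = Δ·Π!·Σ² = 1/429  (sign +1)
I_A²/I_B² = (8/429)/(1/429) = 8/1

8/1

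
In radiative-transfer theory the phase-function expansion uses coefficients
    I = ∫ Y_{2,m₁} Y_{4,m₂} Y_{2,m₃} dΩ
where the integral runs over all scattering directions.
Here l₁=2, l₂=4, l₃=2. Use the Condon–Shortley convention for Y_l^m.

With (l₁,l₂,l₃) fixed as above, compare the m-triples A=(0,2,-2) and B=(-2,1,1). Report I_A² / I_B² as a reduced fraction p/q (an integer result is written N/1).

Shared (l₁,l₂,l₃)=(2,4,2): N and (l;000)² cancel in I_A²/I_B².
A: Δ = 4!·0!·4!/9! = 1/630; Racah Σ t=2..2: t=2:+1/96 = 1/96; ⇒ 3j(2 4 2; 0 2 -2)² = 1/42, sgn +1
B: Δ = 4!·0!·4!/9! = 1/630; Racah Σ t=4..4: t=4:+1/144 = 1/144; ⇒ 3j(2 4 2; -2 1 1)² = 1/126, sgn -1
I_A²/I_B² = (1/42)/(1/126) = 3/1

3/1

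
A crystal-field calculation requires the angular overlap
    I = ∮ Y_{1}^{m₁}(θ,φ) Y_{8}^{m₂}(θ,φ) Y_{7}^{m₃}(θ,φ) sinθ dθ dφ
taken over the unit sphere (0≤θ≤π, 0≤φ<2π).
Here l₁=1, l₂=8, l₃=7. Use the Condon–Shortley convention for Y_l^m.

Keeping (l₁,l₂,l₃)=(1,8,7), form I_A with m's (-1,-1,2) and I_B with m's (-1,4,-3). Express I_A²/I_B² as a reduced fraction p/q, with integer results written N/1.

7/22

Shared (l₁,l₂,l₃)=(1,8,7): N and (l;000)² cancel in I_A²/I_B².
A: Δ = 2!·0!·14!/17! = 1/2040; Racah Σ t=2..2: t=2:+1/87091200 = 1/87091200; ⇒ 3j(1 8 7; -1 -1 2)² = 7/680, sgn -1
B: Δ = 2!·0!·14!/17! = 1/2040; Racah Σ t=2..2: t=2:+1/174182400 = 1/174182400; ⇒ 3j(1 8 7; -1 4 -3)² = 11/340, sgn +1
I_A²/I_B² = (7/680)/(11/340) = 7/22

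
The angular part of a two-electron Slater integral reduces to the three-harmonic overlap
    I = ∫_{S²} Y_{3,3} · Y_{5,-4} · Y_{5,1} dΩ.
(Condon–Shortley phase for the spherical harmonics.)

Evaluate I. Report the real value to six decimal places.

L=13 odd ⇒ parity kills the (l;000) factor ⇒ I = 0

0.000000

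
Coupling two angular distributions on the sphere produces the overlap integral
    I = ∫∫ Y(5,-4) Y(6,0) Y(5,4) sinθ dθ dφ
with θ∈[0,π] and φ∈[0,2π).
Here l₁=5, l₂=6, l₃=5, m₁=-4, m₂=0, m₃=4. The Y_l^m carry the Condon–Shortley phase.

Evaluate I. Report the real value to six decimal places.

0.147273

Rules hold: Σm=0, L=16 even, 1≤5≤11.
N = 11·13·11 = 1573
Δ = 6!·4!·6!/17! = 1/28588560
Racah Σ t=1..5: t=1:−1/345600 t=2:+1/13824 t=3:−1/5184 t=4:+1/13824 t=5:−1/345600 = -7/129600
⇒ 3j(5 6 5; 0 0 0)² = 80/7293, sgn +1
Racah Σ t=5..6: t=5:−1/345600 t=6:+1/3110400 = -1/388800
⇒ 3j(5 6 5; -4 0 4)² = 192/12155, sgn +1
4πI² = N·(3j₀)²·(3jₘ)² = 1024/3757
I = +1·√(0.272558/4π) = 0.14727345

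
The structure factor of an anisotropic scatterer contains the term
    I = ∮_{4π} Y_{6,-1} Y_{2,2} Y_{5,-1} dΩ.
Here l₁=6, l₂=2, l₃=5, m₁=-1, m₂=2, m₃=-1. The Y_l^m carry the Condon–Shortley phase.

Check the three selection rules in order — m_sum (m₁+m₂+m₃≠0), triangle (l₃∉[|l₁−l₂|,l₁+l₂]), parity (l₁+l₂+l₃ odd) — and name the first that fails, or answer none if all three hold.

parity

m₁+m₂+m₃ = -1 + 2 − 1 = 0  ✓
triangle: |6−2|=4 ≤ l₃=5 ≤ 6+2=8  ✓
parity: l₁+l₂+l₃ = 13 is odd  ✗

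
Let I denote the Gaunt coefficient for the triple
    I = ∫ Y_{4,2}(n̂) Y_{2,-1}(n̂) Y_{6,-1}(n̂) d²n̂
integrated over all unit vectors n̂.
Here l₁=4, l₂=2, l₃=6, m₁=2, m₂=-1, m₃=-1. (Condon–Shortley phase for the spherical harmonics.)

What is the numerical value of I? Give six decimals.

Checks pass: Σm=0; 12 even; l₃=6∈[2,6].
(2·4+1)(2·2+1)(2·6+1) = 585
Δ: 0! 8! 4! / 13! → 1/6435
sum: t=0:+1/2304 = 1/2304
3j²(4 2 6; 0 0 0) = Δ·Π!·Σ² = 5/143  (sign +1)
sum: t=0:+1/8640 = 1/8640
3j²(4 2 6; 2 -1 -1) = Δ·Π!·Σ² = 14/1287  (sign -1)
combine: 4πI² = 585·5/143·14/1287 = 350/1573
take √, sign -1: I = -0.13306527

-0.133065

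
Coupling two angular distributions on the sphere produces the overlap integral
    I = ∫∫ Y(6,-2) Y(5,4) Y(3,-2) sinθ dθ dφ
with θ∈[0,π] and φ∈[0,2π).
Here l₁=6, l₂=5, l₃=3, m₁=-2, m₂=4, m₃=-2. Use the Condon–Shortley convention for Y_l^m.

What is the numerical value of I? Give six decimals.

-0.139560

Checks pass: Σm=0; 14 even; l₃=3∈[1,11].
(2·6+1)(2·5+1)(2·3+1) = 1001
Δ: 8! 4! 2! / 15! → 1/675675
sum: t=3:−1/8640 t=4:+1/2304 t=5:−1/8640 = 7/34560
3j²(6 5 3; 0 0 0) = Δ·Π!·Σ² = 7/429  (sign -1)
sum: t=7:−1/60480 t=8:+1/967680 = -1/64512
3j²(6 5 3; -2 4 -2) = Δ·Π!·Σ² = 15/1001  (sign +1)
combine: 4πI² = 1001·7/429·15/1001 = 35/143
take √, sign -1: I = -0.13956004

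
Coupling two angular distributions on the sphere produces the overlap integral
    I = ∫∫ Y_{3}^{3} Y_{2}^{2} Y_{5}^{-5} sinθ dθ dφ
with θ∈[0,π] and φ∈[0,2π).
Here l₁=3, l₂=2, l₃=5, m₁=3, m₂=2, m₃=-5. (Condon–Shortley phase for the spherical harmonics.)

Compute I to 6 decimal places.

-0.347235

Rules hold: Σm=0, L=10 even, 1≤5≤5.
N = 7·5·11 = 385
Δ = 0!·6!·4!/11! = 1/2310
Racah Σ t=0..0: t=0:+1/144 = 1/144
⇒ 3j(3 2 5; 0 0 0)² = 10/231, sgn -1
Racah Σ t=0..0: t=0:+1/17280 = 1/17280
⇒ 3j(3 2 5; 3 2 -5)² = 1/11, sgn +1
4πI² = N·(3j₀)²·(3jₘ)² = 50/33
I = -1·√(1.51515/4π) = -0.34723469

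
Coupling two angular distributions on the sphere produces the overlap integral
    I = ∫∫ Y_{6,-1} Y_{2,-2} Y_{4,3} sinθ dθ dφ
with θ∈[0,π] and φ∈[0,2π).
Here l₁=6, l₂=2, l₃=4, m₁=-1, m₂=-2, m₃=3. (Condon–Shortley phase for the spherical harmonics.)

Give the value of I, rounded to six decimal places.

-0.035563

m-sum 0 ✓  L=12 even ✓  4≤4≤8 ✓
Π(2lᵢ+1) = 13×5×9 = 585
triangle coeff Δ(6,2,4) = 1/6435
Σ_t [2,2]: t=2:+1/2304 = 1/2304
(3j)²=5/143 [(6 2 4; 0 0 0)], sign=+1
Σ_t [0,0]: t=0:+1/120960 = 1/120960
(3j)²=1/1287 [(6 2 4; -1 -2 3)], sign=-1
⇒ 4πI² = 25/1573
I = (-1)√(25/1573/(4π)) = -0.03556319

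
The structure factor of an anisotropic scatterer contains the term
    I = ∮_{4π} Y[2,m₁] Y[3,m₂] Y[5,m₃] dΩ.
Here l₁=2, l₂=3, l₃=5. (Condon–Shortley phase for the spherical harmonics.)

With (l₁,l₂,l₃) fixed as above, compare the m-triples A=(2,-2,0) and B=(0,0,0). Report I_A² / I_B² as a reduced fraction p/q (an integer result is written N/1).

l's match ⇒ only the (l;m) 3-j factors differ between A and B.
A: triangle coeff Δ(2,3,5) = 1/2310; Σ_t [0,0]: t=0:+1/2880 = 1/2880; (3j)²=1/462 [(2 3 5; 2 -2 0)], sign=-1
B: triangle coeff Δ(2,3,5) = 1/2310; Σ_t [0,0]: t=0:+1/144 = 1/144; (3j)²=10/231 [(2 3 5; 0 0 0)], sign=-1
I_A²/I_B² = (1/462)/(10/231) = 1/20

1/20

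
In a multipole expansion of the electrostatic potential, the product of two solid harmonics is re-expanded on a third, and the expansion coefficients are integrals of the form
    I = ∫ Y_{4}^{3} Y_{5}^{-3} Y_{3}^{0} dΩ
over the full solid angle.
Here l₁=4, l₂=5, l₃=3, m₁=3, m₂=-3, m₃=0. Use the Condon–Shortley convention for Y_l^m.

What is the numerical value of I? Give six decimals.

0.103862

Checks pass: Σm=0; 12 even; l₃=3∈[1,9].
(2·4+1)(2·5+1)(2·3+1) = 693
Δ: 6! 2! 4! / 13! → 1/180180
sum: t=2:+1/576 t=3:−1/144 t=4:+1/576 = -1/288
3j²(4 5 3; 0 0 0) = Δ·Π!·Σ² = 20/1001  (sign +1)
sum: t=0:+1/2880 t=1:−1/1440 = -1/2880
3j²(4 5 3; 3 -3 0) = Δ·Π!·Σ² = 7/715  (sign +1)
combine: 4πI² = 693·20/1001·7/715 = 252/1859
take √, sign +1: I = 0.10386175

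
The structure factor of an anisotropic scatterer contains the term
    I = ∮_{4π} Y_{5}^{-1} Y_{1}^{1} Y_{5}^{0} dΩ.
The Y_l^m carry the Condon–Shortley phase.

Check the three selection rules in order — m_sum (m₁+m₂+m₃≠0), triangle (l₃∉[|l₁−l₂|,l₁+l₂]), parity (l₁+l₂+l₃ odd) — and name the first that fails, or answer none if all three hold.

Σmᵢ = 0  ✓
l₃∈[|l₁−l₂|,l₁+l₂]=[4,6], have l₃=5  ✓
Σlᵢ = 11 ⇒ odd  ✗

parity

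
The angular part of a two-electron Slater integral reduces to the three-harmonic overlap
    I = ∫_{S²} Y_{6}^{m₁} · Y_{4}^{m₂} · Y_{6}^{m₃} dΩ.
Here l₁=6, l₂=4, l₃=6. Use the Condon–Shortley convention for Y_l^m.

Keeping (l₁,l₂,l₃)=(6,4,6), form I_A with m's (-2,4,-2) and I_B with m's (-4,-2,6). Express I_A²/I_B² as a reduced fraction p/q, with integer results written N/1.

2744/2673

Shared (l₁,l₂,l₃)=(6,4,6): N and (l;000)² cancel in I_A²/I_B².
A: Δ = 4!·8!·4!/17! = 1/15315300; Racah Σ t=4..4: t=4:+1/331776 = 1/331776; ⇒ 3j(6 4 6; -2 4 -2)² = 490/21879, sgn +1
B: Δ = 4!·8!·4!/17! = 1/15315300; Racah Σ t=2..2: t=2:+1/3870720 = 1/3870720; ⇒ 3j(6 4 6; -4 -2 6)² = 135/6188, sgn +1
I_A²/I_B² = (490/21879)/(135/6188) = 2744/2673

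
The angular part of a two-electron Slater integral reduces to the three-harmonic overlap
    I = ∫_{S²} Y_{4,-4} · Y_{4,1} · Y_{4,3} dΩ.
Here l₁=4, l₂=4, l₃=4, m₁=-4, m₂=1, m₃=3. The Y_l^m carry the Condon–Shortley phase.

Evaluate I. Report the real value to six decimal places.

-0.168431

Checks pass: Σm=0; 12 even; l₃=4∈[0,8].
(2·4+1)(2·4+1)(2·4+1) = 729
Δ: 4! 4! 4! / 13! → 1/450450
sum: t=0:+1/13824 t=1:−1/216 t=2:+1/64 t=3:−1/216 t=4:+1/13824 = 5/768
3j²(4 4 4; 0 0 0) = Δ·Π!·Σ² = 18/1001  (sign +1)
sum: t=4:+1/3456 = 1/3456
3j²(4 4 4; -4 1 3) = Δ·Π!·Σ² = 35/1287  (sign -1)
combine: 4πI² = 729·18/1001·35/1287 = 7290/20449
take √, sign -1: I = -0.16843130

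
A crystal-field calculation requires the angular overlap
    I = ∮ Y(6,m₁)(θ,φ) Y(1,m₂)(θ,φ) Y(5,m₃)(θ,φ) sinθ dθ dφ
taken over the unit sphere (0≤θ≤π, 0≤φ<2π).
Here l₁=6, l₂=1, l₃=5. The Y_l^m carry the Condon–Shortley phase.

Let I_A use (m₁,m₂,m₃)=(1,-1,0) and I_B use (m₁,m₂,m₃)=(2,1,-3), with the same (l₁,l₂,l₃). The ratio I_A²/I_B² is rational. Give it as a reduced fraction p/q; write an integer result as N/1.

7/2

Same 6,1,5: normalisation and zero-m 3j drop out of the ratio.
A: Δ: 2! 10! 0! / 13! → 1/858; sum: t=0:+1/28800 = 1/28800; 3j²(6 1 5; 1 -1 0) = Δ·Π!·Σ² = 7/286  (sign -1)
B: Δ: 2! 10! 0! / 13! → 1/858; sum: t=2:+1/161280 = 1/161280; 3j²(6 1 5; 2 1 -3) = Δ·Π!·Σ² = 1/143  (sign +1)
I_A²/I_B² = (7/286)/(1/143) = 7/2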